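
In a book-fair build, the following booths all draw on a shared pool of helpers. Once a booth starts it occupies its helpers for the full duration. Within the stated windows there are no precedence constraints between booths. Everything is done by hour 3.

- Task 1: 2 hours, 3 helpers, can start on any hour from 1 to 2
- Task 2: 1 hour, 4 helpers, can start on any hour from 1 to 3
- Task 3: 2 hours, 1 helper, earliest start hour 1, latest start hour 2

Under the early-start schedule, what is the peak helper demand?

8

Early-start schedule: Task 1@1, Task 2@1, Task 3@1.
Load per hour: hour 1: 8, hour 2: 4, hour 3: 0.
Peak is 8.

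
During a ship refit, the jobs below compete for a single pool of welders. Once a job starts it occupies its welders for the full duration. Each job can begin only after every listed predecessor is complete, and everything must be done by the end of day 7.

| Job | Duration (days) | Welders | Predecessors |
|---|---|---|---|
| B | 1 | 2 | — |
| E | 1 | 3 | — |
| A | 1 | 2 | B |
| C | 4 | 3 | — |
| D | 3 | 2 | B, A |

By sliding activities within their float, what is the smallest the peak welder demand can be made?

Early-start (B@1, E@1, A@2, C@1, D@3) gives peak 8: d1:8  d2:5  d3:5  d4:5  d5:2  d6:0  d7:0.
Shift C→2.
Schedule B@1, E@1, A@2, C@2, D@3: d1:5  d2:5  d3:5  d4:5  d5:5  d6:0  d7:0 — peak 5.

5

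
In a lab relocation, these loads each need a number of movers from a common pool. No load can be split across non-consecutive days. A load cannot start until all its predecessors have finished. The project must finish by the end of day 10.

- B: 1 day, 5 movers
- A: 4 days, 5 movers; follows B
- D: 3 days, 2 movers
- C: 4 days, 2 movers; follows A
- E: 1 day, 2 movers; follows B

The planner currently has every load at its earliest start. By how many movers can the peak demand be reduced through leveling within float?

Early-start peak: d1:7  d2:9  d3:7  d4:5  d5:5  d6:2  d7:2  d8:2  d9:2  d10:0 ⇒ 9.
Leveled (B@1, A@2, D@6, C@6, E@9): d1:5  d2:5  d3:5  d4:5  d5:5  d6:4  d7:4  d8:4  d9:4  d10:0 ⇒ 5.
Reduction 9 − 5 = 4.

4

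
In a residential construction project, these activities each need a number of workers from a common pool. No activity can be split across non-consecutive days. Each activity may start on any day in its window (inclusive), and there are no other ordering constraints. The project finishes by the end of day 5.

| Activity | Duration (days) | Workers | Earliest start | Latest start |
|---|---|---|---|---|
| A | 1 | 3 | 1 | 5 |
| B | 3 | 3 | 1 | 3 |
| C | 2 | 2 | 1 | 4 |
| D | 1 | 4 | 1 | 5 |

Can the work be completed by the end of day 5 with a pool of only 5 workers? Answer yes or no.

Schedule A@1, B@2, C@1, D@5: d1:5  d2:5  d3:3  d4:3  d5:4 — peak 5 ≤ 5.

yes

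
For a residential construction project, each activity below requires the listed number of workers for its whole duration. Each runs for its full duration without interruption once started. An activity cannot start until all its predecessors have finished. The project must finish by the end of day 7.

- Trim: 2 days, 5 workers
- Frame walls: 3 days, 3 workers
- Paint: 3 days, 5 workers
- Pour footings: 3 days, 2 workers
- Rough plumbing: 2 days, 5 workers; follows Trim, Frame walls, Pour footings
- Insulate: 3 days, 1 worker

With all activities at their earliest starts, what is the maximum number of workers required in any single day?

Early-start schedule: Trim@1, Frame walls@1, Paint@1, Pour footings@1, Rough plumbing@4, Insulate@1.
Load per day: day 1: 16, day 2: 16, day 3: 11, day 4: 5, day 5: 5, day 6: 0, day 7: 0.
Peak is 16.

16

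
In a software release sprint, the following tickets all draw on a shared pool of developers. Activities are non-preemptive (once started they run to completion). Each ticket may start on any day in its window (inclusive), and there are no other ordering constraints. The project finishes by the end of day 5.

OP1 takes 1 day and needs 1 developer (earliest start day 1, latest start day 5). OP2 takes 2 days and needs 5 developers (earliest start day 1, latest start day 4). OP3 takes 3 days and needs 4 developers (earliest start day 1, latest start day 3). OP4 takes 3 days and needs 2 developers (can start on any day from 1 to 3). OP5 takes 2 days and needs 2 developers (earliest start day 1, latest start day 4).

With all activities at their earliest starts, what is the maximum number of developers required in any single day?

14

Early-start schedule: OP1@1, OP2@1, OP3@1, OP4@1, OP5@1.
Load per day: day 1: 14, day 2: 13, day 3: 6, day 4: 0, day 5: 0.
Peak is 14.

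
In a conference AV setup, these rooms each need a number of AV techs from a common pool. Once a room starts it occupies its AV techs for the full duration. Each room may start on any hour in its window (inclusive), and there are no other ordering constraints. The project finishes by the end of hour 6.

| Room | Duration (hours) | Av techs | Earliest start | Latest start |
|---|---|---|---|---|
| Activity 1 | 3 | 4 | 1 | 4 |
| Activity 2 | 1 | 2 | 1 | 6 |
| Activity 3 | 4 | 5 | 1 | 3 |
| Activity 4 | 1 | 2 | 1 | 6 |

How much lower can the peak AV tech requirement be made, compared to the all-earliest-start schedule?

Early-start peak: h1:13  h2:9  h3:9  h4:5  h5:0  h6:0 ⇒ 13.
Leveled (Activity 1@1, Activity 2@1, Activity 3@2, Activity 4@1): h1:8  h2:9  h3:9  h4:5  h5:5  h6:0 ⇒ 9.
Reduction 13 − 9 = 4.

4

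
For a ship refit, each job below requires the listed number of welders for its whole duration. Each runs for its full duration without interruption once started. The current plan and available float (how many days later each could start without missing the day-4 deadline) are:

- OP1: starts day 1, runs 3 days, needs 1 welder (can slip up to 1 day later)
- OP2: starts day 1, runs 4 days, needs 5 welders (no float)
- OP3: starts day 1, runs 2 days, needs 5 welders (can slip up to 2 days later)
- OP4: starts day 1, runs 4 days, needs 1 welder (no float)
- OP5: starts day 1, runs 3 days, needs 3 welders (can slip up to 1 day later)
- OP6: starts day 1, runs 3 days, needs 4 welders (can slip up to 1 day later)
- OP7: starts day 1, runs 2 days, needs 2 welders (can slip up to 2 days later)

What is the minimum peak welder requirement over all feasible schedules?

Early-start (OP1@1, OP2@1, OP3@1, OP4@1, OP5@1, OP6@1, OP7@1) gives peak 21: d1:21  d2:21  d3:14  d4:6.
Shift OP7→3.
Schedule OP1@1, OP2@1, OP3@1, OP4@1, OP5@1, OP6@1, OP7@3: d1:19  d2:19  d3:16  d4:8 — peak 19.

19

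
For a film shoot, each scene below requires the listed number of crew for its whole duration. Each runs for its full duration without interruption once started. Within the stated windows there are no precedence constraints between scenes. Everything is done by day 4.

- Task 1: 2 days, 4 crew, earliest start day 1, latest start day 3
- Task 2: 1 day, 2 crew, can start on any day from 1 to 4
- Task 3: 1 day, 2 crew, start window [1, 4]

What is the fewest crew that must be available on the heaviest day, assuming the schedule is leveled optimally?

Early-start (Task 1@1, Task 2@1, Task 3@1) gives peak 8: d1:8  d2:4  d3:0  d4:0.
Shift Task 2→3, Task 3→3.
Schedule Task 1@1, Task 2@3, Task 3@3: d1:4  d2:4  d3:4  d4:0 — peak 4.

4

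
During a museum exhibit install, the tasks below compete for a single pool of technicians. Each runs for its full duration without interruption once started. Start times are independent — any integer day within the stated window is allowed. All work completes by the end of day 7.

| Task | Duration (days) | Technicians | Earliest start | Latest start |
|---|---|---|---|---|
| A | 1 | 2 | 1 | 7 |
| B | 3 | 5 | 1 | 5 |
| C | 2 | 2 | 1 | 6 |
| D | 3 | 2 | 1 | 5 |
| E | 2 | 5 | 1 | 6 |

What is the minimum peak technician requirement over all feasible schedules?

7

Early-start (A@1, B@1, C@1, D@1, E@1) gives peak 16: d1:16  d2:14  d3:7  d4:0  d5:0  d6:0  d7:0.
Shift C→2, D→4, E→4.
Schedule A@1, B@1, C@2, D@4, E@4: d1:7  d2:7  d3:7  d4:7  d5:7  d6:2  d7:0 — peak 7.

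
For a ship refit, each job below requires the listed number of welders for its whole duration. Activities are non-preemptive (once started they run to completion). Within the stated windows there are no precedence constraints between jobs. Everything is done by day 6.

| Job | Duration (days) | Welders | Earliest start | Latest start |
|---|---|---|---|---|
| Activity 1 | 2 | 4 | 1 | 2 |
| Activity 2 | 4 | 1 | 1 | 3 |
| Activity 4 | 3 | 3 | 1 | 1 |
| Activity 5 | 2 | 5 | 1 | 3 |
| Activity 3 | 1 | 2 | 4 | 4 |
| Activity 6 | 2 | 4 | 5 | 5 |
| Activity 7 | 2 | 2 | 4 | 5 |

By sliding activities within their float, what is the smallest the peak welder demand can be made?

9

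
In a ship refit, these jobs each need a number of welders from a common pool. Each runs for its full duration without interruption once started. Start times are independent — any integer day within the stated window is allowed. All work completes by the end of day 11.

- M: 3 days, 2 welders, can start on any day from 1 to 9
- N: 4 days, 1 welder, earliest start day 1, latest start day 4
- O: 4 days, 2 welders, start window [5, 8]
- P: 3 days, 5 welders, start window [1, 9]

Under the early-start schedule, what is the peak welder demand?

Early-start schedule: M@1, N@1, O@5, P@1.
Load per day: day 1: 8, day 2: 8, day 3: 8, day 4: 1, day 5: 2, day 6: 2, day 7: 2, day 8: 2, day 9: 0, day 10: 0, day 11: 0.
Peak is 8.

8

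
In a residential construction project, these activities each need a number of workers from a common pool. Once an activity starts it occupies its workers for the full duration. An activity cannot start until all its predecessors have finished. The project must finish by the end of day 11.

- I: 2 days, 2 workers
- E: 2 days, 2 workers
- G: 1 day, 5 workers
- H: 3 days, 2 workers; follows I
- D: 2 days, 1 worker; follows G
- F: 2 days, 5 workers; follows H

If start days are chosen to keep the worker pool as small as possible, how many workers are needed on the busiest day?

Early-start (I@1, E@1, G@1, H@3, D@2, F@6) gives peak 9: d1:9  d2:5  d3:3  d4:2  d5:2  d6:5  d7:5  d8:0  d9:0  d10:0  d11:0.
Shift G→3, H→4, D→4, F→7.
Schedule I@1, E@1, G@3, H@4, D@4, F@7: d1:4  d2:4  d3:5  d4:3  d5:3  d6:2  d7:5  d8:5  d9:0  d10:0  d11:0 — peak 5.

5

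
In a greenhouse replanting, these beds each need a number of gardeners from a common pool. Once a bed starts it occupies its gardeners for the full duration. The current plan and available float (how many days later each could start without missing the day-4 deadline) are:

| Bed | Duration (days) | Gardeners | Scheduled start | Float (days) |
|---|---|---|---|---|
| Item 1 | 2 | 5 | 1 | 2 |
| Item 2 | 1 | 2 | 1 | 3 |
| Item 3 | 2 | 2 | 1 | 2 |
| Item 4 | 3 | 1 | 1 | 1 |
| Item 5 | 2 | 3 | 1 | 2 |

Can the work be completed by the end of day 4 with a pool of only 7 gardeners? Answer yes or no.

yes

Schedule Item 1@1, Item 2@1, Item 3@3, Item 4@2, Item 5@3: d1:7  d2:6  d3:6  d4:6 — peak 7 ≤ 7.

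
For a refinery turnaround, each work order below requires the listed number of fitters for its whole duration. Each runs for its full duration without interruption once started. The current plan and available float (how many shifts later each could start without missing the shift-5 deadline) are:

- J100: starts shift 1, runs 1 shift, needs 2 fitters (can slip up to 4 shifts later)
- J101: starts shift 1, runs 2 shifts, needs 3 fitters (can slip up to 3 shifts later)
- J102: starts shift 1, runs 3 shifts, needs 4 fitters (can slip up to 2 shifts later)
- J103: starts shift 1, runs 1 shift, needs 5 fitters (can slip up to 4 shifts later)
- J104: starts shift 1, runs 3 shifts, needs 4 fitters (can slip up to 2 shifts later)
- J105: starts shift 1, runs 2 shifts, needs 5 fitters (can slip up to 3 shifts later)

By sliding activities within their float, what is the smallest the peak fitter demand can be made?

Early-start (J100@1, J101@1, J102@1, J103@1, J104@1, J105@1) gives peak 23: s1:23  s2:16  s3:8  s4:0  s5:0.
Shift J103→5, J104→2, J105→4.
Schedule J100@1, J101@1, J102@1, J103@5, J104@2, J105@4: s1:9  s2:11  s3:8  s4:9  s5:10 — peak 11.

11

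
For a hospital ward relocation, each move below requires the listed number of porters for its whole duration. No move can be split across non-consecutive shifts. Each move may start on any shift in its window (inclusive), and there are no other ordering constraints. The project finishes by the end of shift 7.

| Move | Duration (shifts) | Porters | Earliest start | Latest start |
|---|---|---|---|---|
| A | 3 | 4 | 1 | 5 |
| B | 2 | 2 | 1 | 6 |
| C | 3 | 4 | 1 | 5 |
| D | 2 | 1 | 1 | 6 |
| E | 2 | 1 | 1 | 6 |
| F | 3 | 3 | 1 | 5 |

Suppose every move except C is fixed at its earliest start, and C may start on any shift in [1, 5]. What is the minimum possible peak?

11

C@1: s1:15  s2:15  s3:11  s4:0  s5:0  s6:0  s7:0 → peak 15
C@2: s1:11  s2:15  s3:11  s4:4  s5:0  s6:0  s7:0 → peak 15
C@3: s1:11  s2:11  s3:11  s4:4  s5:4  s6:0  s7:0 → peak 11
C@4: s1:11  s2:11  s3:7  s4:4  s5:4  s6:4  s7:0 → peak 11
C@5: s1:11  s2:11  s3:7  s4:0  s5:4  s6:4  s7:4 → peak 11
Best is C@3, peak 11.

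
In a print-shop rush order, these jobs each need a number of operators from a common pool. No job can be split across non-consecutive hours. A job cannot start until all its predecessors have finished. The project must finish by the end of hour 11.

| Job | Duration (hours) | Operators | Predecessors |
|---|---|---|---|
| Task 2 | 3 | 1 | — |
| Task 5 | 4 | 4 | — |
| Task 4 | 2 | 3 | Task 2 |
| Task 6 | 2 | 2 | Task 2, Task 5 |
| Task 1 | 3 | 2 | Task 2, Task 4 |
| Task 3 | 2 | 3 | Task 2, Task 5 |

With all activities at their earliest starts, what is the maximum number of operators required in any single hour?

Early-start schedule: Task 2@1, Task 5@1, Task 4@4, Task 6@5, Task 1@6, Task 3@5.
Load per hour: hour 1: 5, hour 2: 5, hour 3: 5, hour 4: 7, hour 5: 8, hour 6: 7, hour 7: 2, hour 8: 2, hour 9: 0, hour 10: 0, hour 11: 0.
Peak is 8.

8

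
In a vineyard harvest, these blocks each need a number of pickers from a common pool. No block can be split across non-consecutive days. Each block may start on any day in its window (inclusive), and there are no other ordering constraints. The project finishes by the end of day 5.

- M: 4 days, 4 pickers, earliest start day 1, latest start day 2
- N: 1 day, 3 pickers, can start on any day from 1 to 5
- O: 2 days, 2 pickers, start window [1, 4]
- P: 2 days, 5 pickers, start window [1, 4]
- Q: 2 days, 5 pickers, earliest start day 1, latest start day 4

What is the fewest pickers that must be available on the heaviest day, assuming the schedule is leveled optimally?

11

Early-start (M@1, N@1, O@1, P@1, Q@1) gives peak 19: d1:19  d2:16  d3:4  d4:4  d5:0.
Shift P→2, Q→4.
Schedule M@1, N@1, O@1, P@2, Q@4: d1:9  d2:11  d3:9  d4:9  d5:5 — peak 11.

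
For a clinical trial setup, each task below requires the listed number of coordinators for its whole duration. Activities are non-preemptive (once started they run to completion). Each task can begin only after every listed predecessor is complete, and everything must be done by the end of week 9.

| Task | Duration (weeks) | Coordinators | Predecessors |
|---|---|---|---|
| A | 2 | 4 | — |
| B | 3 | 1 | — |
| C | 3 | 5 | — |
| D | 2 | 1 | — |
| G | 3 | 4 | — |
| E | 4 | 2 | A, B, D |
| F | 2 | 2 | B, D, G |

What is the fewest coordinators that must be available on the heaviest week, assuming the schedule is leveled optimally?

Early-start (A@1, B@1, C@1, D@1, G@1, E@4, F@4) gives peak 15: w1:15  w2:15  w3:10  w4:4  w5:4  w6:2  w7:2  w8:0  w9:0.
Shift C→6, G→3, F→8.
Schedule A@1, B@1, C@6, D@1, G@3, E@4, F@8: w1:6  w2:6  w3:5  w4:6  w5:6  w6:7  w7:7  w8:7  w9:2 — peak 7.

7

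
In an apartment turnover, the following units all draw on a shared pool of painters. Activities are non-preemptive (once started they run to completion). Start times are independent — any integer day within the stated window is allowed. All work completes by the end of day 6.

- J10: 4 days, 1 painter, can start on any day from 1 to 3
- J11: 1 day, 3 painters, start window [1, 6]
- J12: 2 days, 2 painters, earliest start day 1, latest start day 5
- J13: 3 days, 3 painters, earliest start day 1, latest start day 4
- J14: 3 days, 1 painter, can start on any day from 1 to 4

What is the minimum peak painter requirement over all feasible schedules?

4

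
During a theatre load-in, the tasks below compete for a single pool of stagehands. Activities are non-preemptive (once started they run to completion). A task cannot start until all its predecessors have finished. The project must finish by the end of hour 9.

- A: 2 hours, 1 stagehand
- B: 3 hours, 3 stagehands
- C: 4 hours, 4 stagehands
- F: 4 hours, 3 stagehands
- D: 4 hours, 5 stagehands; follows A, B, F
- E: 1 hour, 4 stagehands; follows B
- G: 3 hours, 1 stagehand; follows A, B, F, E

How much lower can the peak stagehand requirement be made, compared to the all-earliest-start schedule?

Early-start peak: h1:11  h2:11  h3:10  h4:11  h5:6  h6:6  h7:6  h8:5  h9:0 ⇒ 11.
Leveled (A@1, B@1, C@3, F@1, D@6, E@5, G@6): h1:7  h2:7  h3:10  h4:7  h5:8  h6:10  h7:6  h8:6  h9:5 ⇒ 10.
Reduction 11 − 10 = 1.

1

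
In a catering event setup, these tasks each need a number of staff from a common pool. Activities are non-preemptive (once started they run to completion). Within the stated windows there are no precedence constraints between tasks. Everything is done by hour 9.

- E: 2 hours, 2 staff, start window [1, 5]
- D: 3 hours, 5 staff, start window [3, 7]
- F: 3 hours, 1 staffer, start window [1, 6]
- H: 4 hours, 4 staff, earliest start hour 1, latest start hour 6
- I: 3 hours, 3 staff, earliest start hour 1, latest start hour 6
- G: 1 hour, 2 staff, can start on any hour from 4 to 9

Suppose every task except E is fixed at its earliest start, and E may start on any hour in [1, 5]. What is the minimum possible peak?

13

E@1: h1:10  h2:10  h3:13  h4:11  h5:5  h6:0  h7:0  h8:0  h9:0 → peak 13
E@2: h1:8  h2:10  h3:15  h4:11  h5:5  h6:0  h7:0  h8:0  h9:0 → peak 15
E@3: h1:8  h2:8  h3:15  h4:13  h5:5  h6:0  h7:0  h8:0  h9:0 → peak 15
E@4: h1:8  h2:8  h3:13  h4:13  h5:7  h6:0  h7:0  h8:0  h9:0 → peak 13
E@5: h1:8  h2:8  h3:13  h4:11  h5:7  h6:2  h7:0  h8:0  h9:0 → peak 13
Best is E@1, peak 13.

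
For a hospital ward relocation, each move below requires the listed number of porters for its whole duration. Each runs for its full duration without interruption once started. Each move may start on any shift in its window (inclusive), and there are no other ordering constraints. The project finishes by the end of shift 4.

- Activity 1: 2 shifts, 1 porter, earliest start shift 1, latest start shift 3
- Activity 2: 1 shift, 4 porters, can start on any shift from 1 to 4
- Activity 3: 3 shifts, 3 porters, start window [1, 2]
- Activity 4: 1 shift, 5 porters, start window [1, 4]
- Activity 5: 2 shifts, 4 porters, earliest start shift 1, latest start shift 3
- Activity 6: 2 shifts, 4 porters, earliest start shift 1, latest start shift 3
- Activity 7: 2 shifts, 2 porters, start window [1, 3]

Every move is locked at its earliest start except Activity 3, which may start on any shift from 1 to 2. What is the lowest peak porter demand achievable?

Activity 3@1: s1:23  s2:14  s3:3  s4:0 → peak 23
Activity 3@2: s1:20  s2:14  s3:3  s4:3 → peak 20
Best is Activity 3@2, peak 20.

20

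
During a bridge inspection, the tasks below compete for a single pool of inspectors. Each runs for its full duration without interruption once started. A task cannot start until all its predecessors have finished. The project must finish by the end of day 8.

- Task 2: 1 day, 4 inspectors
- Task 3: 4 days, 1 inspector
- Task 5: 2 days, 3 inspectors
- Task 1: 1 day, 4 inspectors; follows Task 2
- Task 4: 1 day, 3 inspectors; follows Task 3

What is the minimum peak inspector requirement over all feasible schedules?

Early-start (Task 2@1, Task 3@1, Task 5@1, Task 1@2, Task 4@5) gives peak 8: d1:8  d2:8  d3:1  d4:1  d5:3  d6:0  d7:0  d8:0.
Shift Task 3→2, Task 5→2, Task 1→6, Task 4→7.
Schedule Task 2@1, Task 3@2, Task 5@2, Task 1@6, Task 4@7: d1:4  d2:4  d3:4  d4:1  d5:1  d6:4  d7:3  d8:0 — peak 4.

4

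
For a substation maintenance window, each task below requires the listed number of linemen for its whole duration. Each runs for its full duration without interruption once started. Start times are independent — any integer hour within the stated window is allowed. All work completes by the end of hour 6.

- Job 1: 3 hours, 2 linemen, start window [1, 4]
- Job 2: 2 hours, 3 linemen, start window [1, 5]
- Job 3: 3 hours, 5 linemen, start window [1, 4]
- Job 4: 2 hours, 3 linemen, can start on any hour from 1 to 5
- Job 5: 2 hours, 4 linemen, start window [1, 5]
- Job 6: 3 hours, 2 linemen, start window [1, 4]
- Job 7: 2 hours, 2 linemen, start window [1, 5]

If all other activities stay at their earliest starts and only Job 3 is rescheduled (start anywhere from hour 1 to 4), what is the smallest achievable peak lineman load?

16

Job 3@1: h1:21  h2:21  h3:9  h4:0  h5:0  h6:0 → peak 21
Job 3@2: h1:16  h2:21  h3:9  h4:5  h5:0  h6:0 → peak 21
Job 3@3: h1:16  h2:16  h3:9  h4:5  h5:5  h6:0 → peak 16
Job 3@4: h1:16  h2:16  h3:4  h4:5  h5:5  h6:5 → peak 16
Best is Job 3@3, peak 16.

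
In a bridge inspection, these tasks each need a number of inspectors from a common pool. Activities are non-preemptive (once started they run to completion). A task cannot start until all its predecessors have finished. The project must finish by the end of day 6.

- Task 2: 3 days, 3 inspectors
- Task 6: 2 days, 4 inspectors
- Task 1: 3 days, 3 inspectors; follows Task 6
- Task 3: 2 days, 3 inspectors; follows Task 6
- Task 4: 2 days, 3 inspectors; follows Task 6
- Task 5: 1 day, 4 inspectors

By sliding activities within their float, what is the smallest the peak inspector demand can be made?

9

Early-start (Task 2@1, Task 6@1, Task 1@3, Task 3@3, Task 4@3, Task 5@1) gives peak 12: d1:11  d2:7  d3:12  d4:9  d5:3  d6:0.
Shift Task 4→4, Task 5→6.
Schedule Task 2@1, Task 6@1, Task 1@3, Task 3@3, Task 4@4, Task 5@6: d1:7  d2:7  d3:9  d4:9  d5:6  d6:4 — peak 9.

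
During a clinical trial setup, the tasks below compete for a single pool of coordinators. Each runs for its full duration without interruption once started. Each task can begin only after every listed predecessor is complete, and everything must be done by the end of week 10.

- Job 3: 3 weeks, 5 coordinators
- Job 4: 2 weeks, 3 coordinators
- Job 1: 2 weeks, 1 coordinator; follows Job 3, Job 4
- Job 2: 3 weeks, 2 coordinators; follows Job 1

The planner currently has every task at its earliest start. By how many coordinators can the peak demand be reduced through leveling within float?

3

Early-start peak: w1:8  w2:8  w3:5  w4:1  w5:1  w6:2  w7:2  w8:2  w9:0  w10:0 ⇒ 8.
Leveled (Job 3@1, Job 4@4, Job 1@6, Job 2@8): w1:5  w2:5  w3:5  w4:3  w5:3  w6:1  w7:1  w8:2  w9:2  w10:2 ⇒ 5.
Reduction 8 − 5 = 3.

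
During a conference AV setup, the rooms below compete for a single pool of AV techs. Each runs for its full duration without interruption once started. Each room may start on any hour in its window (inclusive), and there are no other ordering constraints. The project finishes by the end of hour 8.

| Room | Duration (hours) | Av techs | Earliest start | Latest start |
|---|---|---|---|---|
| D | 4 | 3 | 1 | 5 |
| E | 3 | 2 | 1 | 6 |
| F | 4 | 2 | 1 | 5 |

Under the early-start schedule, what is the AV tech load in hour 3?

At early start, hour 3 has: D, E, F.
Demand: 3 + 2 + 2 = 7.

7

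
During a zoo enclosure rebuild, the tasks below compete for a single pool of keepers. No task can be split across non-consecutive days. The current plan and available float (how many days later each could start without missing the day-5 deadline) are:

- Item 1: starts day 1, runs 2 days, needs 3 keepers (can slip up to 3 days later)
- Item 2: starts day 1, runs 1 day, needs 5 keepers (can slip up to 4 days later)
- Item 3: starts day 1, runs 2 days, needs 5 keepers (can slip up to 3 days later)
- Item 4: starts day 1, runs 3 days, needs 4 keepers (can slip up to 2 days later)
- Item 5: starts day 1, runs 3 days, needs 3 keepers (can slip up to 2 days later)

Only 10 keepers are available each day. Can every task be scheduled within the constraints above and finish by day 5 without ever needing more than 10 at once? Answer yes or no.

yes

Schedule Item 1@1, Item 2@4, Item 3@4, Item 4@1, Item 5@1: d1:10  d2:10  d3:7  d4:10  d5:5 — peak 10 ≤ 10.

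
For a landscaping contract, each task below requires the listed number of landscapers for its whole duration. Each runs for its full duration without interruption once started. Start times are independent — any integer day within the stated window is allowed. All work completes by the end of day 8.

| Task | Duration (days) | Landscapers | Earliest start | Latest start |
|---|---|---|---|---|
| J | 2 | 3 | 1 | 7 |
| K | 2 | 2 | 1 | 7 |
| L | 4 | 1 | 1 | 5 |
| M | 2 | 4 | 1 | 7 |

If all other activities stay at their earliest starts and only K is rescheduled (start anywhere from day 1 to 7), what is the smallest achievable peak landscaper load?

8

K@1: d1:10  d2:10  d3:1  d4:1  d5:0  d6:0  d7:0  d8:0 → peak 10
K@2: d1:8  d2:10  d3:3  d4:1  d5:0  d6:0  d7:0  d8:0 → peak 10
K@3: d1:8  d2:8  d3:3  d4:3  d5:0  d6:0  d7:0  d8:0 → peak 8
K@4: d1:8  d2:8  d3:1  d4:3  d5:2  d6:0  d7:0  d8:0 → peak 8
K@5: d1:8  d2:8  d3:1  d4:1  d5:2  d6:2  d7:0  d8:0 → peak 8
K@6: d1:8  d2:8  d3:1  d4:1  d5:0  d6:2  d7:2  d8:0 → peak 8
K@7: d1:8  d2:8  d3:1  d4:1  d5:0  d6:0  d7:2  d8:2 → peak 8
Best is K@3, peak 8.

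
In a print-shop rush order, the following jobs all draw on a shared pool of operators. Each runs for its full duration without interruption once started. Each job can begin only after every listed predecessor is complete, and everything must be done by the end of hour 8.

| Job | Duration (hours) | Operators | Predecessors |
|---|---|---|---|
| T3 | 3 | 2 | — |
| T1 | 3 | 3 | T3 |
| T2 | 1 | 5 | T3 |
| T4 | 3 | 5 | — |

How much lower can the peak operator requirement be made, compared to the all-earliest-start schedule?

1

Early-start peak: h1:7  h2:7  h3:7  h4:8  h5:3  h6:3  h7:0  h8:0 ⇒ 8.
Leveled (T3@1, T1@4, T2@7, T4@1): h1:7  h2:7  h3:7  h4:3  h5:3  h6:3  h7:5  h8:0 ⇒ 7.
Reduction 8 − 7 = 1.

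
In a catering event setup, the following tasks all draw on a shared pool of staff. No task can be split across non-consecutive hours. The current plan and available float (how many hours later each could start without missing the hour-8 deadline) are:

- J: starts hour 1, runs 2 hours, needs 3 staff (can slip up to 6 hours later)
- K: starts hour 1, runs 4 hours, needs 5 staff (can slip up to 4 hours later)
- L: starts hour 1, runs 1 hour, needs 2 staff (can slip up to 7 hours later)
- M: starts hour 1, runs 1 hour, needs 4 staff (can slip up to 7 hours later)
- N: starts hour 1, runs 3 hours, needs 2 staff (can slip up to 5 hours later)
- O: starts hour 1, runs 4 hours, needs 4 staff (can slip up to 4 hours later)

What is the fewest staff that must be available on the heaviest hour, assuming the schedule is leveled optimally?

8

Early-start (J@1, K@1, L@1, M@1, N@1, O@1) gives peak 20: h1:20  h2:14  h3:11  h4:9  h5:0  h6:0  h7:0  h8:0.
Shift L→3, M→5, N→6, O→5.
Schedule J@1, K@1, L@3, M@5, N@6, O@5: h1:8  h2:8  h3:7  h4:5  h5:8  h6:6  h7:6  h8:6 — peak 8.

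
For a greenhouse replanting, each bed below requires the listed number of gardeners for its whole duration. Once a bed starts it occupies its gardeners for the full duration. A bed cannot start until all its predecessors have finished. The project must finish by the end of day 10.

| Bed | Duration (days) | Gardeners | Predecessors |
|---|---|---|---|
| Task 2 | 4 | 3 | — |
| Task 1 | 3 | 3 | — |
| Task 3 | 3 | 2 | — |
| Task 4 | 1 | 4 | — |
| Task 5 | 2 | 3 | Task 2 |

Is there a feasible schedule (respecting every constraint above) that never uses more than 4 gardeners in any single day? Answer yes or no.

no

The minimum achievable peak is 5; 4 < 5, so no feasible schedule stays within the cap.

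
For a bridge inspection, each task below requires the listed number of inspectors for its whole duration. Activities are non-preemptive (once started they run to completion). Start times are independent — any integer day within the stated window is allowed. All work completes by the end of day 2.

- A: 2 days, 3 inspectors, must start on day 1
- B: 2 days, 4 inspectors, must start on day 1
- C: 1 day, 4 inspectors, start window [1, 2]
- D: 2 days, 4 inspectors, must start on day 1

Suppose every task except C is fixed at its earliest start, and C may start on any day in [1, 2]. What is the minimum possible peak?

15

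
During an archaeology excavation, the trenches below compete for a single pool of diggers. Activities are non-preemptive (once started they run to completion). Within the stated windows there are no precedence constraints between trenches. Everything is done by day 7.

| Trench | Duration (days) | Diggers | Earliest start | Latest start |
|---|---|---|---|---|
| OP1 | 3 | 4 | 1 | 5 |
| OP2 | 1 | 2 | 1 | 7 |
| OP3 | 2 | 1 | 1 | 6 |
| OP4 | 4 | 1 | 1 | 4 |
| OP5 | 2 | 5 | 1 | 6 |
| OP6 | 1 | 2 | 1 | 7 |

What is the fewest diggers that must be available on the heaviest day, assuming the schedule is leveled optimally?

5

Early-start (OP1@1, OP2@1, OP3@1, OP4@1, OP5@1, OP6@1) gives peak 15: d1:15  d2:11  d3:5  d4:1  d5:0  d6:0  d7:0.
Shift OP2→4, OP3→4, OP5→6, OP6→5.
Schedule OP1@1, OP2@4, OP3@4, OP4@1, OP5@6, OP6@5: d1:5  d2:5  d3:5  d4:4  d5:3  d6:5  d7:5 — peak 5.
Total digger-days = 32 over 7 days ⇒ peak ≥ ⌈32/7⌉ = 5, so 5 is optimal.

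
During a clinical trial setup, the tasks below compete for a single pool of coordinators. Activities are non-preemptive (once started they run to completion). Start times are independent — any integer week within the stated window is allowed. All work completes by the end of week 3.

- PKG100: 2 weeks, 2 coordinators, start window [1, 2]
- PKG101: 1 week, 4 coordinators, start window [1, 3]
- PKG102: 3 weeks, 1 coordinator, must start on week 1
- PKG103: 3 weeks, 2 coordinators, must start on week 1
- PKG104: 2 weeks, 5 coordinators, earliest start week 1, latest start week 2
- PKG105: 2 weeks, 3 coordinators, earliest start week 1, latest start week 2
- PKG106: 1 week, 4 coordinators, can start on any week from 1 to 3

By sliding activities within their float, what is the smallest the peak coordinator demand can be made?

Early-start (PKG100@1, PKG101@1, PKG102@1, PKG103@1, PKG104@1, PKG105@1, PKG106@1) gives peak 21: w1:21  w2:13  w3:3.
Shift PKG104→2, PKG106→3.
Schedule PKG100@1, PKG101@1, PKG102@1, PKG103@1, PKG104@2, PKG105@1, PKG106@3: w1:12  w2:13  w3:12 — peak 13.
Total coordinator-weeks = 37 over 3 weeks ⇒ peak ≥ ⌈37/3⌉ = 13, so 13 is optimal.

13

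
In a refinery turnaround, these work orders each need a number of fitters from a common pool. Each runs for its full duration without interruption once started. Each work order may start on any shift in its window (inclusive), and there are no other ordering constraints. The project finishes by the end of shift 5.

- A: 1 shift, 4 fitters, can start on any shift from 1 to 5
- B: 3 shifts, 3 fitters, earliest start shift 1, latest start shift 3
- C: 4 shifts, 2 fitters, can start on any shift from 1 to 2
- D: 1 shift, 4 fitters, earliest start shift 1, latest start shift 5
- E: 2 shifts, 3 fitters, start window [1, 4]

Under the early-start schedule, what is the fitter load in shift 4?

At early start, shift 4 has: C.
Demand: 2 = 2.

2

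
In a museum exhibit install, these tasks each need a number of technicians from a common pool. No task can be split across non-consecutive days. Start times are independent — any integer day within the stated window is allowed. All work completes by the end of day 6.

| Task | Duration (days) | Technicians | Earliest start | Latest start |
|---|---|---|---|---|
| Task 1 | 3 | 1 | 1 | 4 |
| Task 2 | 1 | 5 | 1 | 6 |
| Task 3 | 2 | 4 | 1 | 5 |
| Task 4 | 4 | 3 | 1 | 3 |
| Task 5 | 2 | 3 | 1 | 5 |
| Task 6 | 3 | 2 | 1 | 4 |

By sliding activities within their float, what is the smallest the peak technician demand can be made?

8

Early-start (Task 1@1, Task 2@1, Task 3@1, Task 4@1, Task 5@1, Task 6@1) gives peak 18: d1:18  d2:13  d3:6  d4:3  d5:0  d6:0.
Shift Task 3→2, Task 4→2, Task 5→4, Task 6→4.
Schedule Task 1@1, Task 2@1, Task 3@2, Task 4@2, Task 5@4, Task 6@4: d1:6  d2:8  d3:8  d4:8  d5:8  d6:2 — peak 8.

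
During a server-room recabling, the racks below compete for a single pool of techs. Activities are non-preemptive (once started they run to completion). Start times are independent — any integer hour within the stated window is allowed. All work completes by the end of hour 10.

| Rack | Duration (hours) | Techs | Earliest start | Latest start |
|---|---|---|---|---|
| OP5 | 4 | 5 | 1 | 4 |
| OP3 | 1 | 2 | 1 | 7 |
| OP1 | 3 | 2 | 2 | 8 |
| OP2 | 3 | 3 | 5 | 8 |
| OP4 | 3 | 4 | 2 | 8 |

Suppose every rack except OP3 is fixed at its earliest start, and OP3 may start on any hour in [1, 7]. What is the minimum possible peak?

11

OP3@1: h1:7  h2:11  h3:11  h4:11  h5:3  h6:3  h7:3  h8:0  h9:0  h10:0 → peak 11
OP3@2: h1:5  h2:13  h3:11  h4:11  h5:3  h6:3  h7:3  h8:0  h9:0  h10:0 → peak 13
OP3@3: h1:5  h2:11  h3:13  h4:11  h5:3  h6:3  h7:3  h8:0  h9:0  h10:0 → peak 13
OP3@4: h1:5  h2:11  h3:11  h4:13  h5:3  h6:3  h7:3  h8:0  h9:0  h10:0 → peak 13
OP3@5: h1:5  h2:11  h3:11  h4:11  h5:5  h6:3  h7:3  h8:0  h9:0  h10:0 → peak 11
OP3@6: h1:5  h2:11  h3:11  h4:11  h5:3  h6:5  h7:3  h8:0  h9:0  h10:0 → peak 11
OP3@7: h1:5  h2:11  h3:11  h4:11  h5:3  h6:3  h7:5  h8:0  h9:0  h10:0 → peak 11
Best is OP3@1, peak 11.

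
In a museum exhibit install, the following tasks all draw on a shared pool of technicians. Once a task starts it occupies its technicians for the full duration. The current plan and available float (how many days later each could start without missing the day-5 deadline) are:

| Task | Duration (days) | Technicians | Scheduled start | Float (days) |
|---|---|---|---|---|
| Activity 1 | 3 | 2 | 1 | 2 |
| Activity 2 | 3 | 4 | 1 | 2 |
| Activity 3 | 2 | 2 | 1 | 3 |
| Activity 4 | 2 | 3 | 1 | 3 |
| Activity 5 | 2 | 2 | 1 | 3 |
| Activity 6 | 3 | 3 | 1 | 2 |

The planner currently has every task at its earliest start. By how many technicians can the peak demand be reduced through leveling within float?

7

Early-start peak: d1:16  d2:16  d3:9  d4:0  d5:0 ⇒ 16.
Leveled (Activity 1@1, Activity 2@1, Activity 3@1, Activity 4@4, Activity 5@4, Activity 6@3): d1:8  d2:8  d3:9  d4:8  d5:8 ⇒ 9.
Reduction 16 − 9 = 7.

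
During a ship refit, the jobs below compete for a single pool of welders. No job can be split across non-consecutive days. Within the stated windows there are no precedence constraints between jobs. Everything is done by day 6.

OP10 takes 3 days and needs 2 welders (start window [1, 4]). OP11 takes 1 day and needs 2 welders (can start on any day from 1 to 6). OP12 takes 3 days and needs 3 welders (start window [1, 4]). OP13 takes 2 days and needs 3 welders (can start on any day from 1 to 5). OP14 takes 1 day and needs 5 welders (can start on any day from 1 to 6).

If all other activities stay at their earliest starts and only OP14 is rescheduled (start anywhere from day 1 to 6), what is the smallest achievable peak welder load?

10

OP14@1: d1:15  d2:8  d3:5  d4:0  d5:0  d6:0 → peak 15
OP14@2: d1:10  d2:13  d3:5  d4:0  d5:0  d6:0 → peak 13
OP14@3: d1:10  d2:8  d3:10  d4:0  d5:0  d6:0 → peak 10
OP14@4: d1:10  d2:8  d3:5  d4:5  d5:0  d6:0 → peak 10
OP14@5: d1:10  d2:8  d3:5  d4:0  d5:5  d6:0 → peak 10
OP14@6: d1:10  d2:8  d3:5  d4:0  d5:0  d6:5 → peak 10
Best is OP14@3, peak 10.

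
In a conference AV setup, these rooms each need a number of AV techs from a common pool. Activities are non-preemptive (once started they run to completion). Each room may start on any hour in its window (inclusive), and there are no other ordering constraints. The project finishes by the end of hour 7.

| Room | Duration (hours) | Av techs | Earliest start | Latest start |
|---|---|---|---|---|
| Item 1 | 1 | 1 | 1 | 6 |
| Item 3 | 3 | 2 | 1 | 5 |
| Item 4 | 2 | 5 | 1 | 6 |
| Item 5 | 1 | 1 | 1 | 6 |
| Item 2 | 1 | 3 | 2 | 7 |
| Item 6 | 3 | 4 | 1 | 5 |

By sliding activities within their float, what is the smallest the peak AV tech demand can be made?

Early-start (Item 1@1, Item 3@1, Item 4@1, Item 5@1, Item 2@2, Item 6@1) gives peak 14: h1:13  h2:14  h3:6  h4:0  h5:0  h6:0  h7:0.
Shift Item 4→5, Item 2→7, Item 6→2.
Schedule Item 1@1, Item 3@1, Item 4@5, Item 5@1, Item 2@7, Item 6@2: h1:4  h2:6  h3:6  h4:4  h5:5  h6:5  h7:3 — peak 6.

6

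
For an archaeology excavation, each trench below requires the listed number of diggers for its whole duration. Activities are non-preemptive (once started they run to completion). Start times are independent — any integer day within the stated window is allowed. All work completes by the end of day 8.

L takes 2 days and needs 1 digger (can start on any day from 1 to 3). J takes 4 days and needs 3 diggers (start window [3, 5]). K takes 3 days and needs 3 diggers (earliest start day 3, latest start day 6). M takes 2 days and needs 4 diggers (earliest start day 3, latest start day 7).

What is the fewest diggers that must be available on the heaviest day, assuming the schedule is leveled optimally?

6

Early-start (L@1, J@3, K@3, M@3) gives peak 10: d1:1  d2:1  d3:10  d4:10  d5:6  d6:3  d7:0  d8:0.
Shift M→7.
Schedule L@1, J@3, K@3, M@7: d1:1  d2:1  d3:6  d4:6  d5:6  d6:3  d7:4  d8:4 — peak 6.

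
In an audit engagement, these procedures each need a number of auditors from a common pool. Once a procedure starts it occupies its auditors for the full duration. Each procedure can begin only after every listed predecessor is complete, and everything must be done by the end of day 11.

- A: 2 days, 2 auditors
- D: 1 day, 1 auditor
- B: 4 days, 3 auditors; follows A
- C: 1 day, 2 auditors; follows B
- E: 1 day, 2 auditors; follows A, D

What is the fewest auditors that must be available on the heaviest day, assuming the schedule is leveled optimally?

3

Early-start (A@1, D@1, B@3, C@7, E@3) gives peak 5: d1:3  d2:2  d3:5  d4:3  d5:3  d6:3  d7:2  d8:0  d9:0  d10:0  d11:0.
Shift E→8.
Schedule A@1, D@1, B@3, C@7, E@8: d1:3  d2:2  d3:3  d4:3  d5:3  d6:3  d7:2  d8:2  d9:0  d10:0  d11:0 — peak 3.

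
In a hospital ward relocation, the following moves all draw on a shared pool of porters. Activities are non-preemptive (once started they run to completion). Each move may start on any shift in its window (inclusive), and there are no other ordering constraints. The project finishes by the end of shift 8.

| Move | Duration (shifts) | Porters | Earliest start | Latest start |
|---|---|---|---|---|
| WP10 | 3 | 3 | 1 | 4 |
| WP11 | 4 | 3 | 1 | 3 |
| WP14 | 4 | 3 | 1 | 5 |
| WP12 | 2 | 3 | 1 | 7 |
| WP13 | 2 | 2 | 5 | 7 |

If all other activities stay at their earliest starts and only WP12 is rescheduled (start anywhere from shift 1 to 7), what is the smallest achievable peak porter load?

9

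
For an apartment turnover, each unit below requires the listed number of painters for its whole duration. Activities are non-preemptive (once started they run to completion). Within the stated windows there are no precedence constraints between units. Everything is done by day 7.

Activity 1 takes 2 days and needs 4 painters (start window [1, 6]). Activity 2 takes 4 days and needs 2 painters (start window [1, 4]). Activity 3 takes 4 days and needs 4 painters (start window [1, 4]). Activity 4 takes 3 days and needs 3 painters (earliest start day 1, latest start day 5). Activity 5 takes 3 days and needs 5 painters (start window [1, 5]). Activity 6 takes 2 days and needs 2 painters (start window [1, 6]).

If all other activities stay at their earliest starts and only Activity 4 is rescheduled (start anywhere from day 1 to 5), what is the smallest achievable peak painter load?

Activity 4@1: d1:20  d2:20  d3:14  d4:6  d5:0  d6:0  d7:0 → peak 20
Activity 4@2: d1:17  d2:20  d3:14  d4:9  d5:0  d6:0  d7:0 → peak 20
Activity 4@3: d1:17  d2:17  d3:14  d4:9  d5:3  d6:0  d7:0 → peak 17
Activity 4@4: d1:17  d2:17  d3:11  d4:9  d5:3  d6:3  d7:0 → peak 17
Activity 4@5: d1:17  d2:17  d3:11  d4:6  d5:3  d6:3  d7:3 → peak 17
Best is Activity 4@3, peak 17.

17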